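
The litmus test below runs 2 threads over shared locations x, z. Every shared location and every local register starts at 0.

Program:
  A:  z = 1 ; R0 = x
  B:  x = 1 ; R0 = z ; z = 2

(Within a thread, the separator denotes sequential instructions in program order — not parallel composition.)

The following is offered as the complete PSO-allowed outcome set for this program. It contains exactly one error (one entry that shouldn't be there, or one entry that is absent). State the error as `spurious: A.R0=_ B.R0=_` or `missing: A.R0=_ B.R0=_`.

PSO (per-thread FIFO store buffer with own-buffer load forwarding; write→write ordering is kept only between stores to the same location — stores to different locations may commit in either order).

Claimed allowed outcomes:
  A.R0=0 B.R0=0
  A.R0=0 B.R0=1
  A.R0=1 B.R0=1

missing: A.R0=1 B.R0=0

outcome vector order: (A.R0,B.R0)
[PSO] allowed = {00; 01; 10; 11}
PSO∖claimed = {10}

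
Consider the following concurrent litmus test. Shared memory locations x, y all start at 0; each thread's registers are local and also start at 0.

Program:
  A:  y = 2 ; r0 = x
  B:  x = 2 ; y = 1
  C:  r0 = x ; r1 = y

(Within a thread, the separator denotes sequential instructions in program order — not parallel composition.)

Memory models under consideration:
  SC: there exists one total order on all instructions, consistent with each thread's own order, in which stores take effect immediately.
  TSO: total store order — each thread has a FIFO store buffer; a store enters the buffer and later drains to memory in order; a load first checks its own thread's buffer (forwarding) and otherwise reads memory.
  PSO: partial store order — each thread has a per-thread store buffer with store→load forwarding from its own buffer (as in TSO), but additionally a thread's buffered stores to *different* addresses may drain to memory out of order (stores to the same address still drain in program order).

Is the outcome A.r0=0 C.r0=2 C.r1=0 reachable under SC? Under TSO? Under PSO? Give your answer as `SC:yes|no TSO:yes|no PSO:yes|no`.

outcome vector order: (A.r0,C.r0,C.r1)
SC: 11 outcomes — {(0,0,0) (0,0,1) (0,0,2) (0,2,1) (0,2,2) (2,0,0) (2,0,1) (2,0,2) (2,2,0) (2,2,1) (2,2,2)}
TSO: 12 outcomes — {(0,0,0) (0,0,1) (0,0,2) (0,2,0) (0,2,1) (0,2,2) (2,0,0) (2,0,1) (2,0,2) (2,2,0) (2,2,1) (2,2,2)}
PSO: 12 outcomes — {(0,0,0) (0,0,1) (0,0,2) (0,2,0) (0,2,1) (0,2,2) (2,0,0) (2,0,1) (2,0,2) (2,2,0) (2,2,1) (2,2,2)}
target (0,2,0) ∈ {TSO,PSO}

SC:no TSO:yes PSO:yes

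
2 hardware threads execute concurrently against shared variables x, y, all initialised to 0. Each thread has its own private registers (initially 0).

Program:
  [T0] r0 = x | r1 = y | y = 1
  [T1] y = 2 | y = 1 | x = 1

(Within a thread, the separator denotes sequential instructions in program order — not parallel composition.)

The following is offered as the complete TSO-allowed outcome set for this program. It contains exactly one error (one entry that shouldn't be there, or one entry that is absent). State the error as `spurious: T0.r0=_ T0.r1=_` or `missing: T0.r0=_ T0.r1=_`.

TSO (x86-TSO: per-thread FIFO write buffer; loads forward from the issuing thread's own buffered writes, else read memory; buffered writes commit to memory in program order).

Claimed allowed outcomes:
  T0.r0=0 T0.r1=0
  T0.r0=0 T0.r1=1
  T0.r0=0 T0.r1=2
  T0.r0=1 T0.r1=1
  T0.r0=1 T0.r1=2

outcome vector order: (T0.r0,T0.r1)
TSO: 4 outcomes — {(0,0); (0,1); (0,2); (1,1)}
claimed∖TSO = {(1,2)}

spurious: T0.r0=1 T0.r1=2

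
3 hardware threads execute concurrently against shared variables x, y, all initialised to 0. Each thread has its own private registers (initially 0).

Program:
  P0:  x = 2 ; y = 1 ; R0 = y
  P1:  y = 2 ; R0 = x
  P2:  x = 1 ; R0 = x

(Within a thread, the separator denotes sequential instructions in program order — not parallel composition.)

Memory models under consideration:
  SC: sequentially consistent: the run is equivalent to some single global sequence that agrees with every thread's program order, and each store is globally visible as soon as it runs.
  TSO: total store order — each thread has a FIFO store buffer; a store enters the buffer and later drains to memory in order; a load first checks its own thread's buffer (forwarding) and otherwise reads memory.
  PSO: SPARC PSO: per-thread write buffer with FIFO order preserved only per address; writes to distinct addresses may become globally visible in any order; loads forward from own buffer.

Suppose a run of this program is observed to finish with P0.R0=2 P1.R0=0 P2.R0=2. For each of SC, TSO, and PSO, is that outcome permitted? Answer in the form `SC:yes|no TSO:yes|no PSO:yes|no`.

SC:no TSO:yes PSO:yes

outcome vector order: (P0.R0,P1.R0,P2.R0)
SC (9): 101, 102, 111, 112, 121, 122, 211, 221, 222
TSO (12): 101, 102, 111, 112, 121, 122, 201, 202, 211, 212, 221, 222
PSO (12): 101, 102, 111, 112, 121, 122, 201, 202, 211, 212, 221, 222
target 202 ∈ {TSO,PSO}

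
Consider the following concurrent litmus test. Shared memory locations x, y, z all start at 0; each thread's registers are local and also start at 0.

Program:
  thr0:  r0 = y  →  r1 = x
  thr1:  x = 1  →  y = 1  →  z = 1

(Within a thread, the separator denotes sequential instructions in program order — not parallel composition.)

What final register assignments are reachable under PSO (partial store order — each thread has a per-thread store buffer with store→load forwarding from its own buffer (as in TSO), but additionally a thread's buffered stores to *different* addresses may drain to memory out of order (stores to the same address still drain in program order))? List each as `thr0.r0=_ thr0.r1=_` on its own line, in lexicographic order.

thr0.r0=0 thr0.r1=0
thr0.r0=0 thr0.r1=1
thr0.r0=1 thr0.r1=0
thr0.r0=1 thr0.r1=1

outcome vector order: (thr0.r0,thr0.r1)
|PSO outcomes| = 4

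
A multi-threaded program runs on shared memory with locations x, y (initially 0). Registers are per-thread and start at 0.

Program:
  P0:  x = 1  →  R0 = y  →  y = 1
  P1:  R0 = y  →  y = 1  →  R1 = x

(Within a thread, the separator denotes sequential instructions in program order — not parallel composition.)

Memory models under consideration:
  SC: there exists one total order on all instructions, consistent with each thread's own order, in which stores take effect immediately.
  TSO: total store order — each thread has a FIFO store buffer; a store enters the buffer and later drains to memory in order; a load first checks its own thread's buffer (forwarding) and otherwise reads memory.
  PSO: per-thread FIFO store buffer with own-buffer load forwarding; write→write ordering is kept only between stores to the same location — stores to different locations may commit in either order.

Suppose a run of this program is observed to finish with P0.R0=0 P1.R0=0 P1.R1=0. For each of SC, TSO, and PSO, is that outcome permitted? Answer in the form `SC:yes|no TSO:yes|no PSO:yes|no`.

SC:no TSO:yes PSO:yes

outcome vector order: (P0.R0,P1.R0,P1.R1)
SC: 4 outcomes — {001; 011; 100; 101}
TSO: 5 outcomes — {000; 001; 011; 100; 101}
PSO: 6 outcomes — {000; 001; 010; 011; 100; 101}
target 000 ∈ {TSO,PSO}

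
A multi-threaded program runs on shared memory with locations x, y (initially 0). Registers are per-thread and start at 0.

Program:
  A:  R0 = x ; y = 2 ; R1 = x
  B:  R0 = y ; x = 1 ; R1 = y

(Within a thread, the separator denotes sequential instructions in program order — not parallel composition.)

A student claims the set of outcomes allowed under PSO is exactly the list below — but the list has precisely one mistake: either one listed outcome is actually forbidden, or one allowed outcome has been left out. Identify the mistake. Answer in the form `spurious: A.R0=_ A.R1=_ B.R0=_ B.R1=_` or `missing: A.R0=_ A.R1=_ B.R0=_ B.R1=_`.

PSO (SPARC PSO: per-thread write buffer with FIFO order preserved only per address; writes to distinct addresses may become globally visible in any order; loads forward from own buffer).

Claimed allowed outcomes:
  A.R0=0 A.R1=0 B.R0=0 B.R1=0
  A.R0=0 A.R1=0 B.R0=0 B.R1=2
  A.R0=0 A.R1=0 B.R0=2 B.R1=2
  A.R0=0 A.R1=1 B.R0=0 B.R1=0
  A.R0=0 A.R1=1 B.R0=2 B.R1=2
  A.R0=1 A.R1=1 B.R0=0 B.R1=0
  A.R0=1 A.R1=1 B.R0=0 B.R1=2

outcome vector order: (A.R0,A.R1,B.R0,B.R1)
under PSO → <0 0 0 0>; <0 0 0 2>; <0 0 2 2>; <0 1 0 0>; <0 1 0 2>; <0 1 2 2>; <1 1 0 0>; <1 1 0 2>
PSO∖claimed = {<0 1 0 2>}

missing: A.R0=0 A.R1=1 B.R0=0 B.R1=2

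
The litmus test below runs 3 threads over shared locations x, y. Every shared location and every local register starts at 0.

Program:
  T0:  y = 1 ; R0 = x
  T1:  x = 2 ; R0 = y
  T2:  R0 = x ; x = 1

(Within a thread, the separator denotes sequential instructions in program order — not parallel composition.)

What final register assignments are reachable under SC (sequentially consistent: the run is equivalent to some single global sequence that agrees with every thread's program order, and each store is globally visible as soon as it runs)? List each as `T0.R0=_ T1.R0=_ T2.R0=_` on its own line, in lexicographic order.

outcome vector order: (T0.R0,T1.R0,T2.R0)
|SC outcomes| = 10

T0.R0=0 T1.R0=1 T2.R0=0
T0.R0=0 T1.R0=1 T2.R0=2
T0.R0=1 T1.R0=0 T2.R0=0
T0.R0=1 T1.R0=0 T2.R0=2
T0.R0=1 T1.R0=1 T2.R0=0
T0.R0=1 T1.R0=1 T2.R0=2
T0.R0=2 T1.R0=0 T2.R0=0
T0.R0=2 T1.R0=0 T2.R0=2
T0.R0=2 T1.R0=1 T2.R0=0
T0.R0=2 T1.R0=1 T2.R0=2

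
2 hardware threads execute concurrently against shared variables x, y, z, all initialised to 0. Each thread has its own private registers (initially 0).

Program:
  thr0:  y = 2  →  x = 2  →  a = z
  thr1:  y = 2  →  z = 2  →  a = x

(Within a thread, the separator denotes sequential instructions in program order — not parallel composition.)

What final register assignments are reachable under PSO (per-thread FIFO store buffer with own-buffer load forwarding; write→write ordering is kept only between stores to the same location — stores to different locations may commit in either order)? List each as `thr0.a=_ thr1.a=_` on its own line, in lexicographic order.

outcome vector order: (thr0.a,thr1.a)
|PSO outcomes| = 4

thr0.a=0 thr1.a=0
thr0.a=0 thr1.a=2
thr0.a=2 thr1.a=0
thr0.a=2 thr1.a=2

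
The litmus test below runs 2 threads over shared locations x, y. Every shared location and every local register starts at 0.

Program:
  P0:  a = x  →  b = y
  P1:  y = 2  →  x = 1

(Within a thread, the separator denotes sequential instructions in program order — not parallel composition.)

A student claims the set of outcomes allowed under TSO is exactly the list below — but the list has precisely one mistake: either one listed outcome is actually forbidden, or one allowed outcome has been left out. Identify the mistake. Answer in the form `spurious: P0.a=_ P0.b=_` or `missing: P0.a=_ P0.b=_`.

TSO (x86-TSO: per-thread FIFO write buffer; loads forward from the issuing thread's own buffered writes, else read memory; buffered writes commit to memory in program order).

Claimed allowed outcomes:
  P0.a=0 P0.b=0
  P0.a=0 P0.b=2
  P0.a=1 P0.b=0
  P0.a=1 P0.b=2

spurious: P0.a=1 P0.b=0

outcome vector order: (P0.a,P0.b)
[TSO] allowed = {0/0, 0/2, 1/2}
claimed∖TSO = {1/0}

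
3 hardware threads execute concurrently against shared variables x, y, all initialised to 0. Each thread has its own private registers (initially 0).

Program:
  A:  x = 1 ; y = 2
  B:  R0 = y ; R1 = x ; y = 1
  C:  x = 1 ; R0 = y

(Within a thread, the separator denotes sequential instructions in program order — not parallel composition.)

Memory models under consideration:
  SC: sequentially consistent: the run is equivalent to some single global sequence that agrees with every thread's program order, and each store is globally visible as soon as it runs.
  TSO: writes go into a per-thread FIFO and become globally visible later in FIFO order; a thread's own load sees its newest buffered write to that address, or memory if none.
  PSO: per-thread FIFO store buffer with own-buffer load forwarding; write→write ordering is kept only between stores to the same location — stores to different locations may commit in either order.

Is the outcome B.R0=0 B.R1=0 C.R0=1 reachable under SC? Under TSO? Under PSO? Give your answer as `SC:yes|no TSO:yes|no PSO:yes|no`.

outcome vector order: (B.R0,B.R1,C.R0)
SC (9): 000; 001; 002; 010; 011; 012; 210; 211; 212
TSO (9): 000; 001; 002; 010; 011; 012; 210; 211; 212
PSO (12): 000; 001; 002; 010; 011; 012; 200; 201; 202; 210; 211; 212
target 001 ∈ {SC,TSO,PSO}

SC:yes TSO:yes PSO:yes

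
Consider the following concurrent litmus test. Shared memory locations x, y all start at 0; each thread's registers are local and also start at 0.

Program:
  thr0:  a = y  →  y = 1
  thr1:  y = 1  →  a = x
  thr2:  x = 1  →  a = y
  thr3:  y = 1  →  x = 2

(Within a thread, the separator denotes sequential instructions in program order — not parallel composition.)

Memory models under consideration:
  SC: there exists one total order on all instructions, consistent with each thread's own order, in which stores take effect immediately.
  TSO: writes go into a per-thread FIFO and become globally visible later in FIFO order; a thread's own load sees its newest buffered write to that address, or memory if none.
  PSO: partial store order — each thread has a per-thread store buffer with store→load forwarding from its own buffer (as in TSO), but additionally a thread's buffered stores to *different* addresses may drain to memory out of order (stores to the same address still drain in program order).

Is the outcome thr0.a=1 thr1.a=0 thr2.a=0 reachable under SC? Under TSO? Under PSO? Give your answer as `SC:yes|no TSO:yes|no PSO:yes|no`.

SC:no TSO:yes PSO:yes

outcome vector order: (thr0.a,thr1.a,thr2.a)
[SC] allowed = {0/0/1, 0/1/0, 0/1/1, 0/2/0, 0/2/1, 1/0/1, 1/1/0, 1/1/1, 1/2/0, 1/2/1}
[TSO] allowed = {0/0/0, 0/0/1, 0/1/0, 0/1/1, 0/2/0, 0/2/1, 1/0/0, 1/0/1, 1/1/0, 1/1/1, 1/2/0, 1/2/1}
[PSO] allowed = {0/0/0, 0/0/1, 0/1/0, 0/1/1, 0/2/0, 0/2/1, 1/0/0, 1/0/1, 1/1/0, 1/1/1, 1/2/0, 1/2/1}
target 1/0/0 ∈ {TSO,PSO}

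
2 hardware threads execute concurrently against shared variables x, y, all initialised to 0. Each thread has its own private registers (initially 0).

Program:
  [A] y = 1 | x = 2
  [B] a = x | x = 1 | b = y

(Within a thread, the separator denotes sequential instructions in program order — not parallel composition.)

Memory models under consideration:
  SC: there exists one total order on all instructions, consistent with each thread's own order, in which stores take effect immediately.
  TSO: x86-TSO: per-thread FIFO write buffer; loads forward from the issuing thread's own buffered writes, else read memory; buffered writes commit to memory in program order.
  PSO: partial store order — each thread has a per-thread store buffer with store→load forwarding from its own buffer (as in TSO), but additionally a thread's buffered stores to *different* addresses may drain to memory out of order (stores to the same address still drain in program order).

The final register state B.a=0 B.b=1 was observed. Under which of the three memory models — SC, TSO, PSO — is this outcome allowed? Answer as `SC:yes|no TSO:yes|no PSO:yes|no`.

SC:yes TSO:yes PSO:yes

outcome vector order: (B.a,B.b)
SC (3): 00 01 21
TSO (3): 00 01 21
PSO (4): 00 01 20 21
target 01 ∈ {SC,TSO,PSO}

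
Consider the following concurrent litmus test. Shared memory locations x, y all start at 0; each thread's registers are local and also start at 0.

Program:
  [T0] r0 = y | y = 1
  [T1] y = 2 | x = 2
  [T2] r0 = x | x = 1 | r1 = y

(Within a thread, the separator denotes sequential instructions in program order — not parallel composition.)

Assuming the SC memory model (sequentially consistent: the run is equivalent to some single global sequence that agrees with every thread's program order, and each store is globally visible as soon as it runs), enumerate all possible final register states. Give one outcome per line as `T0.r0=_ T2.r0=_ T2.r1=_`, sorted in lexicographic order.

outcome vector order: (T0.r0,T2.r0,T2.r1)
|SC outcomes| = 10

T0.r0=0 T2.r0=0 T2.r1=0
T0.r0=0 T2.r0=0 T2.r1=1
T0.r0=0 T2.r0=0 T2.r1=2
T0.r0=0 T2.r0=2 T2.r1=1
T0.r0=0 T2.r0=2 T2.r1=2
T0.r0=2 T2.r0=0 T2.r1=0
T0.r0=2 T2.r0=0 T2.r1=1
T0.r0=2 T2.r0=0 T2.r1=2
T0.r0=2 T2.r0=2 T2.r1=1
T0.r0=2 T2.r0=2 T2.r1=2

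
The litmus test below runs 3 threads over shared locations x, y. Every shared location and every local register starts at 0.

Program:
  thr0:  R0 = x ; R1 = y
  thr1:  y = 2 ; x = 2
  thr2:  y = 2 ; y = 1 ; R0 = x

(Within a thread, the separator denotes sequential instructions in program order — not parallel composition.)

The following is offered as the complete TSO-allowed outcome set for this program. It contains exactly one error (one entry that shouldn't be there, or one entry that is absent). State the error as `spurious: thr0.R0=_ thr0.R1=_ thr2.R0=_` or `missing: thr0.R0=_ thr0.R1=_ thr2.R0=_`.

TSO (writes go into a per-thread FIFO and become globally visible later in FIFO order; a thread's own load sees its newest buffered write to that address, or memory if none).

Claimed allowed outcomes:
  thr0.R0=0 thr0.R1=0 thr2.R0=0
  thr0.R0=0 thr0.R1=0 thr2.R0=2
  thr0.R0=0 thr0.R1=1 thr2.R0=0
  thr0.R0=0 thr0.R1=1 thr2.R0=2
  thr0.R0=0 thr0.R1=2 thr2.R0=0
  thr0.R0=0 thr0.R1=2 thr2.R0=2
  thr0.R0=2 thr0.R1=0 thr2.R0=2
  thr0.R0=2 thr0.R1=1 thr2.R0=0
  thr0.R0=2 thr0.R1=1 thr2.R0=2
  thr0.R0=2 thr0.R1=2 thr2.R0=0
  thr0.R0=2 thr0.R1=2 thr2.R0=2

spurious: thr0.R0=2 thr0.R1=0 thr2.R0=2

outcome vector order: (thr0.R0,thr0.R1,thr2.R0)
under TSO → 0/0/0 0/0/2 0/1/0 0/1/2 0/2/0 0/2/2 2/1/0 2/1/2 2/2/0 2/2/2
claimed∖TSO = {2/0/2}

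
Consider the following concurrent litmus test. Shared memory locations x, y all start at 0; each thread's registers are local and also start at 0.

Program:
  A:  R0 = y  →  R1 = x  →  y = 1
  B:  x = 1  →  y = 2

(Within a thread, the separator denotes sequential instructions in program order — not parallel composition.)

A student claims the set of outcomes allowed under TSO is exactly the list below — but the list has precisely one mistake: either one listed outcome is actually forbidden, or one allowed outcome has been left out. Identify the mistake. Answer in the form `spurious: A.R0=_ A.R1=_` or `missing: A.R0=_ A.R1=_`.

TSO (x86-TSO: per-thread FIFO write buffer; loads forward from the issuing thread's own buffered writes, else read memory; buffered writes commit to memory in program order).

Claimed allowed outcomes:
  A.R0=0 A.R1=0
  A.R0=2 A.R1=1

missing: A.R0=0 A.R1=1

outcome vector order: (A.R0,A.R1)
TSO: 3 outcomes — {00 01 21}
TSO∖claimed = {01}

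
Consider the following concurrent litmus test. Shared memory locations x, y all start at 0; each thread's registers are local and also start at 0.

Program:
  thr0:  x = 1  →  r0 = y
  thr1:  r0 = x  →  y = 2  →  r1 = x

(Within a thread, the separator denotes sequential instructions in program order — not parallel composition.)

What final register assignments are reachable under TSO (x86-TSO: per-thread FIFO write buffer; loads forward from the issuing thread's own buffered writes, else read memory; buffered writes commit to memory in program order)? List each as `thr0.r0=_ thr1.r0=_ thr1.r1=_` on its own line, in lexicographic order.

thr0.r0=0 thr1.r0=0 thr1.r1=0
thr0.r0=0 thr1.r0=0 thr1.r1=1
thr0.r0=0 thr1.r0=1 thr1.r1=1
thr0.r0=2 thr1.r0=0 thr1.r1=0
thr0.r0=2 thr1.r0=0 thr1.r1=1
thr0.r0=2 thr1.r0=1 thr1.r1=1

outcome vector order: (thr0.r0,thr1.r0,thr1.r1)
|TSO outcomes| = 6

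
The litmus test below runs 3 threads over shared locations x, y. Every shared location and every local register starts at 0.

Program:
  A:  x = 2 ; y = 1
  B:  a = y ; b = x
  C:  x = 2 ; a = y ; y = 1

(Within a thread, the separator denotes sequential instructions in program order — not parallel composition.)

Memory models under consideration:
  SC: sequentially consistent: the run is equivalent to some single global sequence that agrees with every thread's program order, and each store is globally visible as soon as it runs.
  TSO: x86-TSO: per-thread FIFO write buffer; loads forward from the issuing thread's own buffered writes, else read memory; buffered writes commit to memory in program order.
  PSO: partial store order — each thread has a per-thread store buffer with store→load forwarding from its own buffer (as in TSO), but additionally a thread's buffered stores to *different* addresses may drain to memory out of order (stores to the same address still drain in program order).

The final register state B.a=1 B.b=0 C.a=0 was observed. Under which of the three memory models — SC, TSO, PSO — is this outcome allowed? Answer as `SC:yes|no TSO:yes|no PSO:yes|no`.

SC:no TSO:no PSO:yes

outcome vector order: (B.a,B.b,C.a)
SC (6): 000, 001, 020, 021, 120, 121
TSO (6): 000, 001, 020, 021, 120, 121
PSO (8): 000, 001, 020, 021, 100, 101, 120, 121
target 100 ∈ {PSO}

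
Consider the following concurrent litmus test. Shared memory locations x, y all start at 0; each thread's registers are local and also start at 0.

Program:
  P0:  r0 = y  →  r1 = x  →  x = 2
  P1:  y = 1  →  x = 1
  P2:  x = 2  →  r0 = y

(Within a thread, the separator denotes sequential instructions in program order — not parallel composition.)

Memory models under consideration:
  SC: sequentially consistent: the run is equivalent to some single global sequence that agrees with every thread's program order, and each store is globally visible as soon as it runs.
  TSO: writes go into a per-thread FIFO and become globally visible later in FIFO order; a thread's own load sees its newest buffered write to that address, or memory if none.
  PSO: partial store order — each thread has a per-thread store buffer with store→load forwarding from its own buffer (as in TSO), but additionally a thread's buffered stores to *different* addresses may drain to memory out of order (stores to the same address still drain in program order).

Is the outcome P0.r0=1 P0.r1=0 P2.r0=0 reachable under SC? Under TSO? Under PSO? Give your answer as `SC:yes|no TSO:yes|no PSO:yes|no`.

SC:no TSO:yes PSO:yes

outcome vector order: (P0.r0,P0.r1,P2.r0)
[SC] allowed = {<0 0 0> <0 0 1> <0 1 0> <0 1 1> <0 2 0> <0 2 1> <1 0 1> <1 1 0> <1 1 1> <1 2 0> <1 2 1>}
[TSO] allowed = {<0 0 0> <0 0 1> <0 1 0> <0 1 1> <0 2 0> <0 2 1> <1 0 0> <1 0 1> <1 1 0> <1 1 1> <1 2 0> <1 2 1>}
[PSO] allowed = {<0 0 0> <0 0 1> <0 1 0> <0 1 1> <0 2 0> <0 2 1> <1 0 0> <1 0 1> <1 1 0> <1 1 1> <1 2 0> <1 2 1>}
target <1 0 0> ∈ {TSO,PSO}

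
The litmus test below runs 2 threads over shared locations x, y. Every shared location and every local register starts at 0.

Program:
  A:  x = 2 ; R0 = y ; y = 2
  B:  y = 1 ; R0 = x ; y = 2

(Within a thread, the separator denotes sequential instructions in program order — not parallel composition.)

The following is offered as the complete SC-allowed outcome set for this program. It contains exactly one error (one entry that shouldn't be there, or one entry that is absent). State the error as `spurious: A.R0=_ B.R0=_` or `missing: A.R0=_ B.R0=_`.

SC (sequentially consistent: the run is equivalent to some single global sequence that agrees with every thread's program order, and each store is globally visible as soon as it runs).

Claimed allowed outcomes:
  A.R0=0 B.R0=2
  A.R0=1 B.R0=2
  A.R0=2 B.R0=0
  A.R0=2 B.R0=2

missing: A.R0=1 B.R0=0

outcome vector order: (A.R0,B.R0)
under SC → 0/2; 1/0; 1/2; 2/0; 2/2
SC∖claimed = {1/0}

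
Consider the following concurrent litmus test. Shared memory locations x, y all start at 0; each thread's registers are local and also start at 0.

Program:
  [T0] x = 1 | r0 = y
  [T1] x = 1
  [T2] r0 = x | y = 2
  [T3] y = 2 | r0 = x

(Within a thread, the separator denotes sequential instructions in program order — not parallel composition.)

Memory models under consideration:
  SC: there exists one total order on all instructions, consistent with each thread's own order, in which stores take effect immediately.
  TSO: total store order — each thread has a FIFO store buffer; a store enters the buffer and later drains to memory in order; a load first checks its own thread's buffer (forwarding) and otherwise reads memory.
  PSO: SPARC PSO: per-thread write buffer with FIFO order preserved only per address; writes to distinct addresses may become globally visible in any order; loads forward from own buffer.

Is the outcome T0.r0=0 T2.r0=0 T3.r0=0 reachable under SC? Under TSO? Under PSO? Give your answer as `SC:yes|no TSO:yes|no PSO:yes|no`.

outcome vector order: (T0.r0,T2.r0,T3.r0)
SC: 6 outcomes — {001 011 200 201 210 211}
TSO: 8 outcomes — {000 001 010 011 200 201 210 211}
PSO: 8 outcomes — {000 001 010 011 200 201 210 211}
target 000 ∈ {TSO,PSO}

SC:no TSO:yes PSO:yes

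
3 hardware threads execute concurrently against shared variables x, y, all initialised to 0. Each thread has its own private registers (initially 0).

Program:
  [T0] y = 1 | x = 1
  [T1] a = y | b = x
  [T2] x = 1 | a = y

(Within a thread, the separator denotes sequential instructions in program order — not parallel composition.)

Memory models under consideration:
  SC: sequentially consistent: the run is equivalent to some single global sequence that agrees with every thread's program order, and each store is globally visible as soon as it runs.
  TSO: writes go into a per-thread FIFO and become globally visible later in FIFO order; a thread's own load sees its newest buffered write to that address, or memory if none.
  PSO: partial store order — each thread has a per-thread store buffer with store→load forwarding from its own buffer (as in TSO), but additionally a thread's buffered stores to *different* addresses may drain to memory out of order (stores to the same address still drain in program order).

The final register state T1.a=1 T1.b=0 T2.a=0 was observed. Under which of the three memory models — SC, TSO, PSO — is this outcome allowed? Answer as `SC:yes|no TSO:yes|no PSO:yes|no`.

outcome vector order: (T1.a,T1.b,T2.a)
SC: 7 outcomes — {<0 0 0> <0 0 1> <0 1 0> <0 1 1> <1 0 1> <1 1 0> <1 1 1>}
TSO: 8 outcomes — {<0 0 0> <0 0 1> <0 1 0> <0 1 1> <1 0 0> <1 0 1> <1 1 0> <1 1 1>}
PSO: 8 outcomes — {<0 0 0> <0 0 1> <0 1 0> <0 1 1> <1 0 0> <1 0 1> <1 1 0> <1 1 1>}
target <1 0 0> ∈ {TSO,PSO}

SC:no TSO:yes PSO:yes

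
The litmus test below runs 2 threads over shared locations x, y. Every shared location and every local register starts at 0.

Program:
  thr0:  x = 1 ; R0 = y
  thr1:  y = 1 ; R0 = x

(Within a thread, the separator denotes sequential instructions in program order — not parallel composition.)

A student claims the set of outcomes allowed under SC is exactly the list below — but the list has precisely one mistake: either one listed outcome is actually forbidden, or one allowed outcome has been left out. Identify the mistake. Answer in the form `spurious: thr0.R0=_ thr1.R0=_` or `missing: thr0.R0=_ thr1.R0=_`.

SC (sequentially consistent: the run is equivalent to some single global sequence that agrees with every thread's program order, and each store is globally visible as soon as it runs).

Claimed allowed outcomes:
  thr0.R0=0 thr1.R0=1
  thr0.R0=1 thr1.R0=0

outcome vector order: (thr0.R0,thr1.R0)
under SC → <0 1> <1 0> <1 1>
SC∖claimed = {<1 1>}

missing: thr0.R0=1 thr1.R0=1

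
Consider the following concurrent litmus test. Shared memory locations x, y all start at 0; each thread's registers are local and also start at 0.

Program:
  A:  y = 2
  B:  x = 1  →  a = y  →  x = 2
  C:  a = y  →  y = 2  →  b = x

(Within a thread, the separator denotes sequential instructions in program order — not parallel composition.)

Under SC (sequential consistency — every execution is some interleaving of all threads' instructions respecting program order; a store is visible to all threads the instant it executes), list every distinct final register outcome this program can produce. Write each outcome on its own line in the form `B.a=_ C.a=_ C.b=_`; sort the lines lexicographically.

outcome vector order: (B.a,C.a,C.b)
|SC outcomes| = 10

B.a=0 C.a=0 C.b=1
B.a=0 C.a=0 C.b=2
B.a=0 C.a=2 C.b=1
B.a=0 C.a=2 C.b=2
B.a=2 C.a=0 C.b=0
B.a=2 C.a=0 C.b=1
B.a=2 C.a=0 C.b=2
B.a=2 C.a=2 C.b=0
B.a=2 C.a=2 C.b=1
B.a=2 C.a=2 C.b=2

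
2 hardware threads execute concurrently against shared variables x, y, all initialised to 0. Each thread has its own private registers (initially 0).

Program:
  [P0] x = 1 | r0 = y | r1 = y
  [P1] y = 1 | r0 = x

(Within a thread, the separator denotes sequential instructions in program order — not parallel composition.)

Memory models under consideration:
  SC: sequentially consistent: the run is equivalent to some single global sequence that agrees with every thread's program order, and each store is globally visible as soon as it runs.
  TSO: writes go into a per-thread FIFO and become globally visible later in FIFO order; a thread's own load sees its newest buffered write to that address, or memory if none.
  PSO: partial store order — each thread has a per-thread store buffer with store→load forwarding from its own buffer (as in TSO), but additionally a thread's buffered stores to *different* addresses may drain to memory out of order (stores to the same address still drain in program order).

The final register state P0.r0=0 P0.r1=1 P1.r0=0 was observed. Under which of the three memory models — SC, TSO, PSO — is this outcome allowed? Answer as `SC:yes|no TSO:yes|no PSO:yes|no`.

SC:no TSO:yes PSO:yes

outcome vector order: (P0.r0,P0.r1,P1.r0)
SC: 4 outcomes — {001 011 110 111}
TSO: 6 outcomes — {000 001 010 011 110 111}
PSO: 6 outcomes — {000 001 010 011 110 111}
target 010 ∈ {TSO,PSO}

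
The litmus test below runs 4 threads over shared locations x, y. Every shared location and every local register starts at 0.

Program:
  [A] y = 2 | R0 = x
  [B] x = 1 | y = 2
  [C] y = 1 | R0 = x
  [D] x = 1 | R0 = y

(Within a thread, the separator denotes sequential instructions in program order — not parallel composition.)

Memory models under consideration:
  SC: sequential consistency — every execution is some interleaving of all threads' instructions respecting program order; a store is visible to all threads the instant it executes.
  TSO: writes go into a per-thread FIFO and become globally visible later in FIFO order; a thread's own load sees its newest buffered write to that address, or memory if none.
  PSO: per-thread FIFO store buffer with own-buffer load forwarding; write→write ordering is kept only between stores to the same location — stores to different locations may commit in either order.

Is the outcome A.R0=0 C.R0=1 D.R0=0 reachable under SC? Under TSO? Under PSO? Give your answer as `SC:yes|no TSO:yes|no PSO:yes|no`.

SC:no TSO:yes PSO:yes

outcome vector order: (A.R0,C.R0,D.R0)
under SC → <0 0 1> <0 0 2> <0 1 1> <0 1 2> <1 0 1> <1 0 2> <1 1 0> <1 1 1> <1 1 2>
under TSO → <0 0 0> <0 0 1> <0 0 2> <0 1 0> <0 1 1> <0 1 2> <1 0 0> <1 0 1> <1 0 2> <1 1 0> <1 1 1> <1 1 2>
under PSO → <0 0 0> <0 0 1> <0 0 2> <0 1 0> <0 1 1> <0 1 2> <1 0 0> <1 0 1> <1 0 2> <1 1 0> <1 1 1> <1 1 2>
target <0 1 0> ∈ {TSO,PSO}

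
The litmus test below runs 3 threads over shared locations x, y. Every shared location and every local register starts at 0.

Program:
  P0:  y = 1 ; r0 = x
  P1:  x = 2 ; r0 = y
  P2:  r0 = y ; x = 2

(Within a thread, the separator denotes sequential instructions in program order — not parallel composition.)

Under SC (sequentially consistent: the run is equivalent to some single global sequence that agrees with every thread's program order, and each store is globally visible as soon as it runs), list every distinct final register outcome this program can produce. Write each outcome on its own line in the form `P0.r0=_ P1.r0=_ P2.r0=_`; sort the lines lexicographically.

P0.r0=0 P1.r0=1 P2.r0=0
P0.r0=0 P1.r0=1 P2.r0=1
P0.r0=2 P1.r0=0 P2.r0=0
P0.r0=2 P1.r0=0 P2.r0=1
P0.r0=2 P1.r0=1 P2.r0=0
P0.r0=2 P1.r0=1 P2.r0=1

outcome vector order: (P0.r0,P1.r0,P2.r0)
|SC outcomes| = 6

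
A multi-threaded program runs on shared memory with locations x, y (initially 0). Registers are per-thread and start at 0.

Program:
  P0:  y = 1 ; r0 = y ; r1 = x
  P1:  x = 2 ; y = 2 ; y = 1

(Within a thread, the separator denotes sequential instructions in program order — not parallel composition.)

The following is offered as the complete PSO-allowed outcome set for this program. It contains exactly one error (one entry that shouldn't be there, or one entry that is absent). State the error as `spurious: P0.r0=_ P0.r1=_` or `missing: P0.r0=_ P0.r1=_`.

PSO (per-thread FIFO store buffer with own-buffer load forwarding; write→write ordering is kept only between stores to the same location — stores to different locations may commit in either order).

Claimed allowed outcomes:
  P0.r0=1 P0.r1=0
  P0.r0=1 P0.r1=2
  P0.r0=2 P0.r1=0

missing: P0.r0=2 P0.r1=2

outcome vector order: (P0.r0,P0.r1)
[PSO] allowed = {1/0; 1/2; 2/0; 2/2}
PSO∖claimed = {2/2}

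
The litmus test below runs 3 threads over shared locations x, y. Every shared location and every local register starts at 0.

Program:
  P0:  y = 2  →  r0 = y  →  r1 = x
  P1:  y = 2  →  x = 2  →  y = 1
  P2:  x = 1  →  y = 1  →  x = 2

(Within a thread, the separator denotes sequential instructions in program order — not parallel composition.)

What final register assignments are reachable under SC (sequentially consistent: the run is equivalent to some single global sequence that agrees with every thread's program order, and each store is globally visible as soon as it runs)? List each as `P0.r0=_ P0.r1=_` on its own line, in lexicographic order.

outcome vector order: (P0.r0,P0.r1)
|SC outcomes| = 5

P0.r0=1 P0.r1=1
P0.r0=1 P0.r1=2
P0.r0=2 P0.r1=0
P0.r0=2 P0.r1=1
P0.r0=2 P0.r1=2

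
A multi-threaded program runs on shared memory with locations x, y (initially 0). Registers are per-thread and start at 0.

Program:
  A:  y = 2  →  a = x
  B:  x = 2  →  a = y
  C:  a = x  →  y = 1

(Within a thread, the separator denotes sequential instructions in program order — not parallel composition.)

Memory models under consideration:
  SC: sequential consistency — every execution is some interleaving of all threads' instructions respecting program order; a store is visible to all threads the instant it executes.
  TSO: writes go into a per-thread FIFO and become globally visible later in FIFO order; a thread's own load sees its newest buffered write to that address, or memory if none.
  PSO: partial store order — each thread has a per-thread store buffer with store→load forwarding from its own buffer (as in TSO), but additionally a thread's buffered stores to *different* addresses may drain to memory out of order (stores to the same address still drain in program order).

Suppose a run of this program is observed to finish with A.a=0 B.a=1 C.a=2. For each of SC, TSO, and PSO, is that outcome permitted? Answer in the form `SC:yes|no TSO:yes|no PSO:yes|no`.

SC:yes TSO:yes PSO:yes

outcome vector order: (A.a,B.a,C.a)
under SC → (0,1,0), (0,1,2), (0,2,0), (0,2,2), (2,0,0), (2,0,2), (2,1,0), (2,1,2), (2,2,0), (2,2,2)
under TSO → (0,0,0), (0,0,2), (0,1,0), (0,1,2), (0,2,0), (0,2,2), (2,0,0), (2,0,2), (2,1,0), (2,1,2), (2,2,0), (2,2,2)
under PSO → (0,0,0), (0,0,2), (0,1,0), (0,1,2), (0,2,0), (0,2,2), (2,0,0), (2,0,2), (2,1,0), (2,1,2), (2,2,0), (2,2,2)
target (0,1,2) ∈ {SC,TSO,PSO}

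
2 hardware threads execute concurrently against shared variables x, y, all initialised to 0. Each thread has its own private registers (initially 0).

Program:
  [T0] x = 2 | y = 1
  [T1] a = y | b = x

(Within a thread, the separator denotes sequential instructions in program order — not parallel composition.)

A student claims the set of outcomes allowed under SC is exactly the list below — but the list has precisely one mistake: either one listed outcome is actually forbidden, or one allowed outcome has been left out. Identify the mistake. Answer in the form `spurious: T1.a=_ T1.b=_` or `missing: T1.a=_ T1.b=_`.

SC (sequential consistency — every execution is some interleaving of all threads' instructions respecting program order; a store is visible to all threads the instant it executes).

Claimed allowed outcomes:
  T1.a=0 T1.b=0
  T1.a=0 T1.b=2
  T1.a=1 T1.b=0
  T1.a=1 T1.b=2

outcome vector order: (T1.a,T1.b)
under SC → 0/0, 0/2, 1/2
claimed∖SC = {1/0}

spurious: T1.a=1 T1.b=0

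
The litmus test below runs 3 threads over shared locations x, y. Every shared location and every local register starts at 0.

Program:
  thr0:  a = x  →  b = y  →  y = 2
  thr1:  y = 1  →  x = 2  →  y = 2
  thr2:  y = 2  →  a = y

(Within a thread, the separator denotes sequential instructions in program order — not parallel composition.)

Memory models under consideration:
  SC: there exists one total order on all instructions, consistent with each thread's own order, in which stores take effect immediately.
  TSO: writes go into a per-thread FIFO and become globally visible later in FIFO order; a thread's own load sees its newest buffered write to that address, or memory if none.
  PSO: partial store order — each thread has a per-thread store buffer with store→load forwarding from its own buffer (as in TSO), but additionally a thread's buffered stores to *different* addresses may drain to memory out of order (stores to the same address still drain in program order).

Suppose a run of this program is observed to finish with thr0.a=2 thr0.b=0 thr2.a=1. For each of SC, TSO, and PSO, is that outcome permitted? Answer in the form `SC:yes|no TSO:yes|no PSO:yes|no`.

outcome vector order: (thr0.a,thr0.b,thr2.a)
under SC → 001, 002, 011, 012, 021, 022, 211, 212, 221, 222
under TSO → 001, 002, 011, 012, 021, 022, 211, 212, 221, 222
under PSO → 001, 002, 011, 012, 021, 022, 201, 202, 211, 212, 221, 222
target 201 ∈ {PSO}

SC:no TSO:no PSO:yes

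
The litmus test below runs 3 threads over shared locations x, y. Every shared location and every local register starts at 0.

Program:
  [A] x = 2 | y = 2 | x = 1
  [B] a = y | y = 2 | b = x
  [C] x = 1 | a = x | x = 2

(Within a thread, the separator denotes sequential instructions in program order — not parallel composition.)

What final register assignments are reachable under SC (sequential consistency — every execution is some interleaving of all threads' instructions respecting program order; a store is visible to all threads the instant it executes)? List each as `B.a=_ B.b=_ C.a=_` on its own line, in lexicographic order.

B.a=0 B.b=0 C.a=1
B.a=0 B.b=0 C.a=2
B.a=0 B.b=1 C.a=1
B.a=0 B.b=1 C.a=2
B.a=0 B.b=2 C.a=1
B.a=0 B.b=2 C.a=2
B.a=2 B.b=1 C.a=1
B.a=2 B.b=1 C.a=2
B.a=2 B.b=2 C.a=1
B.a=2 B.b=2 C.a=2

outcome vector order: (B.a,B.b,C.a)
|SC outcomes| = 10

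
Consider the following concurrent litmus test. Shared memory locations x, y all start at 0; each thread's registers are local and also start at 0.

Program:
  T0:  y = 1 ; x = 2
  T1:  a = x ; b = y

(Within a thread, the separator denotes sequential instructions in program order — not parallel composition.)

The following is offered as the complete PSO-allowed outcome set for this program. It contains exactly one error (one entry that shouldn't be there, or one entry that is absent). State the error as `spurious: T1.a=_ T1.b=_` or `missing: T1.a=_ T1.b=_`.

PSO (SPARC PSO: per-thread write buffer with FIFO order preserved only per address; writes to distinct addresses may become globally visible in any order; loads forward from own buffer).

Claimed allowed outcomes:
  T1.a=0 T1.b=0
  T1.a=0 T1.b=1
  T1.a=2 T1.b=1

missing: T1.a=2 T1.b=0

outcome vector order: (T1.a,T1.b)
under PSO → 00, 01, 20, 21
PSO∖claimed = {20}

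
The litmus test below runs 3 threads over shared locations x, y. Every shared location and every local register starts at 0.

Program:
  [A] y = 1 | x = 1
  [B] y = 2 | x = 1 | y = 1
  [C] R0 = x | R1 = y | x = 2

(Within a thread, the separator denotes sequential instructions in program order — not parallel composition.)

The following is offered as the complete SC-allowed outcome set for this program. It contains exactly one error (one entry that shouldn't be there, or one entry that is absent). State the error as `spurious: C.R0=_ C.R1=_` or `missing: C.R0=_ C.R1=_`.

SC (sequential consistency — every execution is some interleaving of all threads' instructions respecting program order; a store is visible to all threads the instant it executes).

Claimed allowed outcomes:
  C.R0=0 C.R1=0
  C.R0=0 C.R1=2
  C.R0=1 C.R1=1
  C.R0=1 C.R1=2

missing: C.R0=0 C.R1=1

outcome vector order: (C.R0,C.R1)
SC (5): 0/0, 0/1, 0/2, 1/1, 1/2
SC∖claimed = {0/1}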